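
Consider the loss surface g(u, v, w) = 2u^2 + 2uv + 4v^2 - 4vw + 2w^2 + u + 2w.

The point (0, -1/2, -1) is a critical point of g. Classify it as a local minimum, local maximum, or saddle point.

local minimum

The Hessian is constant: H = [[4, 2, 0], [2, 8, -4], [0, -4, 4]].
Leading principal minors: Δ₁ = 4, Δ₂ = 28, Δ₃ = 48.
All leading minors are positive, so H is positive definite: a local minimum.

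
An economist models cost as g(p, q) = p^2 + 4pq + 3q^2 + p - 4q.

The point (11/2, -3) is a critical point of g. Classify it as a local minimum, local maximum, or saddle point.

saddle point

The Hessian of g is constant: H = [[2, 4], [4, 6]].
det(H) = 2·6 − 4² = -4.
Since det(H) < 0, H is indefinite and the critical point is a saddle point.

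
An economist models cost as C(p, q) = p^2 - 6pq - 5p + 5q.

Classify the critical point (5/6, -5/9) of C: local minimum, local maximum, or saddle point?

The Hessian of C is constant: H = [[2, -6], [-6, 0]].
det(H) = 2·0 − (-6)² = -36.
Since det(H) < 0, H is indefinite and the critical point is a saddle point.

saddle point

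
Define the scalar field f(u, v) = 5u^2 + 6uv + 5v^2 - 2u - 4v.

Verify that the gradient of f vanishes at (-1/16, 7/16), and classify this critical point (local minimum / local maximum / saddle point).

local minimum

∇f = (10u + 6v - 2, 6u + 10v - 4); substituting (-1/16, 7/16) gives ∇f = (0, 0), so (-1/16, 7/16) is indeed a critical point.
The Hessian of f is constant: H = [[10, 6], [6, 10]].
det(H) = 10·10 − 6² = 64.
det(H) > 0 and tr(H) = 20 > 0, so H is positive definite and the point is a local minimum.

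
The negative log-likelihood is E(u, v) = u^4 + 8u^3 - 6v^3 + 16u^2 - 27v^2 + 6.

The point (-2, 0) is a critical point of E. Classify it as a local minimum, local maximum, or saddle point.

local maximum

The mixed partial ∂²E/∂u∂v is 0, so the Hessian at any point is diag(E_uu, E_vv) = diag(4(3u^2 + 12u + 8), -18(2v + 3)).
At (-2, 0): H = diag(-16, -54).
Both eigenvalues are negative, so H is negative definite: a local maximum.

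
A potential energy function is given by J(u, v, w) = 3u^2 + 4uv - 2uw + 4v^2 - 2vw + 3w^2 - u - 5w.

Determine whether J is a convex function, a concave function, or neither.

convex

J is quadratic, so its Hessian is the constant matrix H = [[6, 4, -2], [4, 8, -2], [-2, -2, 6]].
Leading principal minors: 6, 32, 168.
All positive ⇒ H ≻ 0 ⇒ convex.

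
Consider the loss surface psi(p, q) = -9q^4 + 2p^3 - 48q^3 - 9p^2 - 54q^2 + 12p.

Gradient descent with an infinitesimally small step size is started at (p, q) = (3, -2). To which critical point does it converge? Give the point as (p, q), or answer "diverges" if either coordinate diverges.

(2, -1)

psi is separable, so gradient descent decouples: p follows -∂psi/∂p, q follows -∂psi/∂q.
∂psi/∂p = 6(p - 2)(p - 1); at p=3 this is 12, so p decreases.
∂psi/∂q = -36q(q + 1)(q + 3); at q=-2 this is -72, so q increases.
p converges to its nearest critical value 2 (a local min of the p-part); q converges to -1. The iterate converges to (2, -1).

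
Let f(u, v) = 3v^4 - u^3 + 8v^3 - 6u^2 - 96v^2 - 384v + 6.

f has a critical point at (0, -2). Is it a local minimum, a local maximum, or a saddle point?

The mixed partial ∂²f/∂u∂v is 0, so the Hessian at any point is diag(f_uu, f_vv) = diag(-6(u + 2), 12(3v^2 + 4v - 16)).
At (0, -2): H = diag(-12, -144).
Both eigenvalues are negative, so H is negative definite: a local maximum.

local maximum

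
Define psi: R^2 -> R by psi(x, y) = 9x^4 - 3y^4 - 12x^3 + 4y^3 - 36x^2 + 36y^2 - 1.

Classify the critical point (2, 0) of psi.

The mixed partial ∂²psi/∂x∂y is 0, so the Hessian at any point is diag(psi_xx, psi_yy) = diag(36(3x^2 - 2x - 2), 12(-3y^2 + 2y + 6)).
At (2, 0): H = diag(216, 72).
Both eigenvalues are positive, so H is positive definite: a local minimum.

local minimum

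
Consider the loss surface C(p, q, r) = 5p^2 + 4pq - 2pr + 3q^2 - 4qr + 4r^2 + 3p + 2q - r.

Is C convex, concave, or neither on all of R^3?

convex

C is quadratic, so its Hessian is the constant matrix H = [[10, 4, -2], [4, 6, -4], [-2, -4, 8]].
Leading principal minors: 10, 44, 232.
All positive ⇒ H ≻ 0 ⇒ convex.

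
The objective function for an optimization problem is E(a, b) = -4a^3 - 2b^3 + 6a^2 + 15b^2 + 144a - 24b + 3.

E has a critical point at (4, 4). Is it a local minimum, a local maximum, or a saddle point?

The mixed partial ∂²E/∂a∂b is 0, so the Hessian at any point is diag(E_aa, E_bb) = diag(12(-2a + 1), 6(-2b + 5)).
At (4, 4): H = diag(-84, -18).
Both eigenvalues are negative, so H is negative definite: a local maximum.

local maximum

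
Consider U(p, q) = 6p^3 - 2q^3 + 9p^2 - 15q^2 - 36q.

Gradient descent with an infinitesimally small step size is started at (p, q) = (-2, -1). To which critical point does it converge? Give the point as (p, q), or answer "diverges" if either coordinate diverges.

diverges

U is separable, so gradient descent decouples: p follows -∂U/∂p, q follows -∂U/∂q.
∂U/∂p = 18p(p + 1); at p=-2 this is 36, so p decreases.
∂U/∂q = -6(q + 2)(q + 3); at q=-1 this is -12, so q increases.
The p-coordinate has no critical point in that direction and runs off to infinity.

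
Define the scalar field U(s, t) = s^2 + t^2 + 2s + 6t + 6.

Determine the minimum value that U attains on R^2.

U(s,t) separates as P(s) + Q(t) + 6, so its minimum is min P + min Q + 6.
P'(s) = 2s + 2 vanishes at s ∈ {-1}; Q'(t) = 2(t + 3) vanishes at t ∈ {-3}.
Local minima of P (where P''>0): P(-1)=-1. Local minima of Q: Q(-3)=-9.
So the global minimum of U is P(-1) + Q(-3) + 6 = -1 − 9 + 6 = -4, attained at (-1, -3).

-4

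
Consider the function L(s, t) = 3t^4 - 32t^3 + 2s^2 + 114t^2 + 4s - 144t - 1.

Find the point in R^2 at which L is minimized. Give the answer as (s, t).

L(s,t) separates as P(s) + Q(t) − 1, so its minimum is min P + min Q − 1.
P'(s) = 4s + 4 vanishes at s ∈ {-1}; Q'(t) = 12(t - 4)(t - 3)(t - 1) vanishes at t ∈ {1, 3, 4}.
Local minima of P (where P''>0): P(-1)=-2. Local minima of Q: Q(1)=-59, Q(4)=-32.
So the global minimum of L is P(-1) + Q(1) − 1 = -2 − 59 − 1 = -62, attained at (-1, 1).

(-1, 1)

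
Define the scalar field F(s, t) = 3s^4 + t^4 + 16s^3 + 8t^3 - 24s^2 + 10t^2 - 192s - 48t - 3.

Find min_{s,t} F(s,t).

F(s,t) separates as P(s) + Q(t) − 3, so its minimum is min P + min Q − 3.
P'(s) = 12(s - 2)(s + 2)(s + 4) vanishes at s ∈ {-4, -2, 2}; Q'(t) = 4(t - 1)(t + 3)(t + 4) vanishes at t ∈ {-4, -3, 1}.
Local minima of P (where P''>0): P(-4)=128, P(2)=-304. Local minima of Q: Q(-4)=96, Q(1)=-29.
So the global minimum of F is P(2) + Q(1) − 3 = -304 − 29 − 3 = -336, attained at (2, 1).

-336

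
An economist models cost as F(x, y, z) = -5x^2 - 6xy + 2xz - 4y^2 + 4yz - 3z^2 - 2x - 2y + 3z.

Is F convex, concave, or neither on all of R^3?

concave

F is quadratic, so its Hessian is the constant matrix H = [[-10, -6, 2], [-6, -8, 4], [2, 4, -6]].
Leading principal minors: -10, 44, -168.
Signs alternate −, +, − ⇒ H ≺ 0 ⇒ concave.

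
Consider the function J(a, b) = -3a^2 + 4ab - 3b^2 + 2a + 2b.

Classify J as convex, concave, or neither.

J is quadratic, so its Hessian is the constant matrix H = [[-6, 4], [4, -6]].
det(H) = 20, tr(H) = -12.
det(H) > 0 and tr(H) < 0, so H is negative definite everywhere: concave.

concave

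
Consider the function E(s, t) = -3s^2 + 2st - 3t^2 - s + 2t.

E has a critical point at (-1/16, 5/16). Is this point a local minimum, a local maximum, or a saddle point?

local maximum

The Hessian of E is constant: H = [[-6, 2], [2, -6]].
det(H) = (-6)·(-6) − 2² = 32.
det(H) > 0 and tr(H) = -12 < 0, so H is negative definite and the point is a local maximum.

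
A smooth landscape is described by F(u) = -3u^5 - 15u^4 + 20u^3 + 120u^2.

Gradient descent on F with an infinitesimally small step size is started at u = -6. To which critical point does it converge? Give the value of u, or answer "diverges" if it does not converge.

F'(u) = -15u(u - 2)(u + 2)(u + 4), so F'(-6) = -5760.
Gradient descent moves in the -F' direction, i.e. u is increasing.
The nearest critical point in that direction is u = -4, where F'' = 720 > 0 (a local minimum). The iterate converges there.

-4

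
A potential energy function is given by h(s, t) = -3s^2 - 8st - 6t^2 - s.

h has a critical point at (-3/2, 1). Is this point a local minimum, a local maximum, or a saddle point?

The Hessian of h is constant: H = [[-6, -8], [-8, -12]].
det(H) = (-6)·(-12) − (-8)² = 8.
det(H) > 0 and tr(H) = -18 < 0, so H is negative definite and the point is a local maximum.

local maximum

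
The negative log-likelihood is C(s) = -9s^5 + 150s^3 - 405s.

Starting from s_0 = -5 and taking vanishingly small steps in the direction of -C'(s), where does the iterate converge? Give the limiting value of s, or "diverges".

-3

C'(s) = -45(s - 3)(s - 1)(s + 1)(s + 3), so C'(-5) = -17280.
Gradient descent moves in the -C' direction, i.e. s is increasing.
The nearest critical point in that direction is s = -3, where C'' = 2160 > 0 (a local minimum). The iterate converges there.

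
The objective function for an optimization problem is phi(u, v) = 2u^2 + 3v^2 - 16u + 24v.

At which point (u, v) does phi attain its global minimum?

phi(u,v) separates as P(u) + Q(v), so its minimum is min P + min Q.
P'(u) = 4u - 16 vanishes at u ∈ {4}; Q'(v) = 6v + 24 vanishes at v ∈ {-4}.
Local minima of P (where P''>0): P(4)=-32. Local minima of Q: Q(-4)=-48.
So the global minimum of phi is P(4) + Q(-4) = -32 − 48 = -80, attained at (4, -4).

(4, -4)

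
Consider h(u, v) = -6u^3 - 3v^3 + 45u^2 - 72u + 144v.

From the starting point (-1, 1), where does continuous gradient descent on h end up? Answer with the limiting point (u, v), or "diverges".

(1, -4)

h is separable, so gradient descent decouples: u follows -∂h/∂u, v follows -∂h/∂v.
∂h/∂u = -18(u - 4)(u - 1); at u=-1 this is -180, so u increases.
∂h/∂v = -9(v - 4)(v + 4); at v=1 this is 135, so v decreases.
u converges to its nearest critical value 1 (a local min of the u-part); v converges to -4. The iterate converges to (1, -4).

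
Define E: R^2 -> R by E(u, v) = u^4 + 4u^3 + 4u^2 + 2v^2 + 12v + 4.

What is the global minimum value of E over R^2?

-14

E(u,v) separates as P(u) + Q(v) + 4, so its minimum is min P + min Q + 4.
P'(u) = 4u(u + 1)(u + 2) vanishes at u ∈ {-2, -1, 0}; Q'(v) = 4v + 12 vanishes at v ∈ {-3}.
Local minima of P (where P''>0): P(-2)=0, P(0)=0. Local minima of Q: Q(-3)=-18.
So the global minimum of E is P(-2) + Q(-3) + 4 = 0 − 18 + 4 = -14, attained at (-2, -3).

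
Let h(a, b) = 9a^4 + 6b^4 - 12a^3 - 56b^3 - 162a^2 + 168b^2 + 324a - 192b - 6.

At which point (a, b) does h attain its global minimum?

(-3, 4)

h(a,b) separates as P(a) + Q(b) − 6, so its minimum is min P + min Q − 6.
P'(a) = 36(a - 3)(a - 1)(a + 3) vanishes at a ∈ {-3, 1, 3}; Q'(b) = 24(b - 4)(b - 2)(b - 1) vanishes at b ∈ {1, 2, 4}.
Local minima of P (where P''>0): P(-3)=-1377, P(3)=-81. Local minima of Q: Q(1)=-74, Q(4)=-128.
So the global minimum of h is P(-3) + Q(4) − 6 = -1377 − 128 − 6 = -1511, attained at (-3, 4).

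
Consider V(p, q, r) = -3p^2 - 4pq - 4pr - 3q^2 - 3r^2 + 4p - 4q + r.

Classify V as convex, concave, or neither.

V is quadratic, so its Hessian is the constant matrix H = [[-6, -4, -4], [-4, -6, 0], [-4, 0, -6]].
Leading principal minors: -6, 20, -24.
Signs alternate −, +, − ⇒ H ≺ 0 ⇒ concave.

concave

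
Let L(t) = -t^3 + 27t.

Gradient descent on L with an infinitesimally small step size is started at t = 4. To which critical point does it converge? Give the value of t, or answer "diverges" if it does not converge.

L'(t) = -3(t - 3)(t + 3), so L'(4) = -21.
Gradient descent moves in the -L' direction, i.e. t is increasing.
There is no critical point above t=4, and L' keeps the same sign, so the iterate runs off to +∞.

diverges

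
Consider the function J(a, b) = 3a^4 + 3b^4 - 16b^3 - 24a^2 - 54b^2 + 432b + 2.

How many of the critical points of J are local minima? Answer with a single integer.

J separates as a function of a plus a function of b, so ∇J=0 decouples.
∂J/∂a = 12a(a - 2)(a + 2) = 0 at a ∈ {-2, 0, 2}; ∂J/∂b = 12(b - 4)(b - 3)(b + 3) = 0 at b ∈ {-3, 3, 4}.
The Hessian is diagonal: diag(J_aa, J_bb). Second derivatives: J_aa(-2)=96, J_aa(0)=-48, J_aa(2)=96; J_bb(-3)=504, J_bb(3)=-72, J_bb(4)=84.
Local minima occur where both diagonal entries positive: (-2, -3), (-2, 4), (2, -3), (2, 4). Count: 4.

4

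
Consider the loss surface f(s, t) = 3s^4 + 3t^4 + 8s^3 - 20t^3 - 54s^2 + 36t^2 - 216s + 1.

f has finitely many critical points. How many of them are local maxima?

1

f separates as a function of s plus a function of t, so ∇f=0 decouples.
∂f/∂s = 12(s - 3)(s + 2)(s + 3) = 0 at s ∈ {-3, -2, 3}; ∂f/∂t = 12t(t - 3)(t - 2) = 0 at t ∈ {0, 2, 3}.
The Hessian is diagonal: diag(f_ss, f_tt). Second derivatives: f_ss(-3)=72, f_ss(-2)=-60, f_ss(3)=360; f_tt(0)=72, f_tt(2)=-24, f_tt(3)=36.
Local maxima occur where both diagonal entries negative: (-2, 2). Count: 1.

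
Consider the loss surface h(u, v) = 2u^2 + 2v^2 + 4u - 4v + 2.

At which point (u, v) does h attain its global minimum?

(-1, 1)

h(u,v) separates as P(u) + Q(v) + 2, so its minimum is min P + min Q + 2.
P'(u) = 4u + 4 vanishes at u ∈ {-1}; Q'(v) = 4v - 4 vanishes at v ∈ {1}.
Local minima of P (where P''>0): P(-1)=-2. Local minima of Q: Q(1)=-2.
So the global minimum of h is P(-1) + Q(1) + 2 = -2 − 2 + 2 = -2, attained at (-1, 1).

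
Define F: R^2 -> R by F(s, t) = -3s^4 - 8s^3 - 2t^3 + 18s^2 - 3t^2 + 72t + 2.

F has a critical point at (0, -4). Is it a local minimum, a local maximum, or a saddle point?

local minimum

The mixed partial ∂²F/∂s∂t is 0, so the Hessian at any point is diag(F_ss, F_tt) = diag(12(-3s^2 - 4s + 3), -6(2t + 1)).
At (0, -4): H = diag(36, 42).
Both eigenvalues are positive, so H is positive definite: a local minimum.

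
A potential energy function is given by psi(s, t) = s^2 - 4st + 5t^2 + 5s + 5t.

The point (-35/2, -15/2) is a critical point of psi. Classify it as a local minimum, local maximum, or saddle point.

local minimum

The Hessian of psi is constant: H = [[2, -4], [-4, 10]].
det(H) = 2·10 − (-4)² = 4.
det(H) > 0 and tr(H) = 12 > 0, so H is positive definite and the point is a local minimum.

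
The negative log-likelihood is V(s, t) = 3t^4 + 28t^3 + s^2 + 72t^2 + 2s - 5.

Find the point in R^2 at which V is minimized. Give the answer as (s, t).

V(s,t) separates as P(s) + Q(t) − 5, so its minimum is min P + min Q − 5.
P'(s) = 2s + 2 vanishes at s ∈ {-1}; Q'(t) = 12t(t + 3)(t + 4) vanishes at t ∈ {-4, -3, 0}.
Local minima of P (where P''>0): P(-1)=-1. Local minima of Q: Q(-4)=128, Q(0)=0.
So the global minimum of V is P(-1) + Q(0) − 5 = -1 + 0 − 5 = -6, attained at (-1, 0).

(-1, 0)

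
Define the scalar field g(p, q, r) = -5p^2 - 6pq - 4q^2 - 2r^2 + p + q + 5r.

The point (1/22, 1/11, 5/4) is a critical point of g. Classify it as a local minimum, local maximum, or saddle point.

local maximum

The Hessian is constant: H = [[-10, -6, 0], [-6, -8, 0], [0, 0, -4]].
Leading principal minors: Δ₁ = -10, Δ₂ = 44, Δ₃ = -176.
The minors alternate sign starting negative (−, +, −), so H is negative definite: a local maximum.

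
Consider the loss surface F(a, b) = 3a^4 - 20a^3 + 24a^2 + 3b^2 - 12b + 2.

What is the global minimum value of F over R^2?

F(a,b) separates as P(a) + Q(b) + 2, so its minimum is min P + min Q + 2.
P'(a) = 12a(a - 4)(a - 1) vanishes at a ∈ {0, 1, 4}; Q'(b) = 6b - 12 vanishes at b ∈ {2}.
Local minima of P (where P''>0): P(0)=0, P(4)=-128. Local minima of Q: Q(2)=-12.
So the global minimum of F is P(4) + Q(2) + 2 = -128 − 12 + 2 = -138, attained at (4, 2).

-138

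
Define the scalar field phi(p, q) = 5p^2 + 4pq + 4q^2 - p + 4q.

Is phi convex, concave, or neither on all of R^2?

phi is quadratic, so its Hessian is the constant matrix H = [[10, 4], [4, 8]].
det(H) = 64, tr(H) = 18.
det(H) > 0 and tr(H) > 0, so H is positive definite everywhere: convex.

convex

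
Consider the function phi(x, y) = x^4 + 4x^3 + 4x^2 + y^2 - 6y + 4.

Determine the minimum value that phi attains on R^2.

phi(x,y) separates as P(x) + Q(y) + 4, so its minimum is min P + min Q + 4.
P'(x) = 4x(x + 1)(x + 2) vanishes at x ∈ {-2, -1, 0}; Q'(y) = 2y - 6 vanishes at y ∈ {3}.
Local minima of P (where P''>0): P(-2)=0, P(0)=0. Local minima of Q: Q(3)=-9.
So the global minimum of phi is P(-2) + Q(3) + 4 = 0 − 9 + 4 = -5, attained at (-2, 3).

-5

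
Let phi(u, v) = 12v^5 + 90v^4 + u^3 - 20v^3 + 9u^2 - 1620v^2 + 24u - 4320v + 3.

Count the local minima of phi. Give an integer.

2

phi separates as a function of u plus a function of v, so ∇phi=0 decouples.
∂phi/∂u = 3(u + 2)(u + 4) = 0 at u ∈ {-4, -2}; ∂phi/∂v = 60(v - 3)(v + 2)(v + 3)(v + 4) = 0 at v ∈ {-4, -3, -2, 3}.
The Hessian is diagonal: diag(phi_uu, phi_vv). Second derivatives: phi_uu(-4)=-6, phi_uu(-2)=6; phi_vv(-4)=-840, phi_vv(-3)=360, phi_vv(-2)=-600, phi_vv(3)=12600.
Local minima occur where both diagonal entries positive: (-2, -3), (-2, 3). Count: 2.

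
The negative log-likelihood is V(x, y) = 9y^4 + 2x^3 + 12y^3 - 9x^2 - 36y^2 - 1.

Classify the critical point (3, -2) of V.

local minimum

The mixed partial ∂²V/∂x∂y is 0, so the Hessian at any point is diag(V_xx, V_yy) = diag(6(2x - 3), 36(3y^2 + 2y - 2)).
At (3, -2): H = diag(18, 216).
Both eigenvalues are positive, so H is positive definite: a local minimum.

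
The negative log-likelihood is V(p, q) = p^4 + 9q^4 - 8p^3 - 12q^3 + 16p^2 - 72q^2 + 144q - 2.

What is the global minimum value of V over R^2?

V(p,q) separates as A(p) + B(q) − 2, so its minimum is min A + min B − 2.
A'(p) = 4p(p - 4)(p - 2) vanishes at p ∈ {0, 2, 4}; B'(q) = 36(q - 2)(q - 1)(q + 2) vanishes at q ∈ {-2, 1, 2}.
Local minima of A (where A''>0): A(0)=0, A(4)=0. Local minima of B: B(-2)=-336, B(2)=48.
So the global minimum of V is A(0) + B(-2) − 2 = 0 − 336 − 2 = -338, attained at (0, -2).

-338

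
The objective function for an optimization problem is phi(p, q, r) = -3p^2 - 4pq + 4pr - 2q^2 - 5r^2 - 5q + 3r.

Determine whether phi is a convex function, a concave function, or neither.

concave

phi is quadratic, so its Hessian is the constant matrix H = [[-6, -4, 4], [-4, -4, 0], [4, 0, -10]].
Leading principal minors: -6, 8, -16.
Signs alternate −, +, − ⇒ H ≺ 0 ⇒ concave.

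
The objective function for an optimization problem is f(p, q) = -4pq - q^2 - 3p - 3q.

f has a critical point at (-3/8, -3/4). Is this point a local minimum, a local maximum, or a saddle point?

saddle point

The Hessian of f is constant: H = [[0, -4], [-4, -2]].
det(H) = 0·(-2) − (-4)² = -16.
Since det(H) < 0, H is indefinite and the critical point is a saddle point.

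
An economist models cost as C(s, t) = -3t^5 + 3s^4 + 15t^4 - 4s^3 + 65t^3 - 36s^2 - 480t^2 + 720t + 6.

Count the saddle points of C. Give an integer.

6

C separates as a function of s plus a function of t, so ∇C=0 decouples.
∂C/∂s = 12s(s - 3)(s + 2) = 0 at s ∈ {-2, 0, 3}; ∂C/∂t = -15(t - 4)(t - 3)(t - 1)(t + 4) = 0 at t ∈ {-4, 1, 3, 4}.
The Hessian is diagonal: diag(C_ss, C_tt). Second derivatives: C_ss(-2)=120, C_ss(0)=-72, C_ss(3)=180; C_tt(-4)=4200, C_tt(1)=-450, C_tt(3)=210, C_tt(4)=-360.
Saddle points occur where the two diagonal entries have opposite signs: (-2, 1), (-2, 4), (0, -4), (0, 3), (3, 1), (3, 4). Count: 6.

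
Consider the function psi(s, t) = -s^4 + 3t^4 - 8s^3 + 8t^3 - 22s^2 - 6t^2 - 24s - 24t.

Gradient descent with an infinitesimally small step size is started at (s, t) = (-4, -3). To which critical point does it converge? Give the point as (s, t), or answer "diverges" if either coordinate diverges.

psi is separable, so gradient descent decouples: s follows -∂psi/∂s, t follows -∂psi/∂t.
∂psi/∂s = -4(s + 1)(s + 2)(s + 3); at s=-4 this is 24, so s decreases.
∂psi/∂t = 12(t - 1)(t + 1)(t + 2); at t=-3 this is -96, so t increases.
The s-coordinate has no critical point in that direction and runs off to infinity.

diverges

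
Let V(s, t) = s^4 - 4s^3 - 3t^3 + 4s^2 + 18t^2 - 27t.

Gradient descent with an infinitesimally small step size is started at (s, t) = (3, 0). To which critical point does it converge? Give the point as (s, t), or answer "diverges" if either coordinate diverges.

(2, 1)

V is separable, so gradient descent decouples: s follows -∂V/∂s, t follows -∂V/∂t.
∂V/∂s = 4s(s - 2)(s - 1); at s=3 this is 24, so s decreases.
∂V/∂t = -9(t - 3)(t - 1); at t=0 this is -27, so t increases.
s converges to its nearest critical value 2 (a local min of the s-part); t converges to 1. The iterate converges to (2, 1).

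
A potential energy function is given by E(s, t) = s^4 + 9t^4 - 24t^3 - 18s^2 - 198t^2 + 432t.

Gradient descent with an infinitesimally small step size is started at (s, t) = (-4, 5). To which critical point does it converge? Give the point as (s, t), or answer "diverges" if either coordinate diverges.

(-3, 4)

E is separable, so gradient descent decouples: s follows -∂E/∂s, t follows -∂E/∂t.
∂E/∂s = 4s(s - 3)(s + 3); at s=-4 this is -112, so s increases.
∂E/∂t = 36(t - 4)(t - 1)(t + 3); at t=5 this is 1152, so t decreases.
s converges to its nearest critical value -3 (a local min of the s-part); t converges to 4. The iterate converges to (-3, 4).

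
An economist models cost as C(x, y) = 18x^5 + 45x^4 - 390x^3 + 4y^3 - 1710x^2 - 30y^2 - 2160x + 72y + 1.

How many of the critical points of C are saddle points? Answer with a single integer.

C separates as a function of x plus a function of y, so ∇C=0 decouples.
∂C/∂x = 90(x - 4)(x + 1)(x + 2)(x + 3) = 0 at x ∈ {-3, -2, -1, 4}; ∂C/∂y = 12(y - 3)(y - 2) = 0 at y ∈ {2, 3}.
The Hessian is diagonal: diag(C_xx, C_yy). Second derivatives: C_xx(-3)=-1260, C_xx(-2)=540, C_xx(-1)=-900, C_xx(4)=18900; C_yy(2)=-12, C_yy(3)=12.
Saddle points occur where the two diagonal entries have opposite signs: (-3, 3), (-2, 2), (-1, 3), (4, 2). Count: 4.

4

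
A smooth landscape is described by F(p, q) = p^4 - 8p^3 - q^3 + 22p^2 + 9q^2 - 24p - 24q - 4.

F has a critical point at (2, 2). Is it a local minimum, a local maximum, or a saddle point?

saddle point

The mixed partial ∂²F/∂p∂q is 0, so the Hessian at any point is diag(F_pp, F_qq) = diag(4(3p^2 - 12p + 11), 6(-q + 3)).
At (2, 2): H = diag(-4, 6).
The eigenvalues have opposite signs, so H is indefinite: a saddle point.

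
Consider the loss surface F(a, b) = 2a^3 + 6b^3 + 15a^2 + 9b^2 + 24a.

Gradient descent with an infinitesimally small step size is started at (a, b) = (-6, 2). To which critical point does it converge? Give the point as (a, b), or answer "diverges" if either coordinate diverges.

diverges

F is separable, so gradient descent decouples: a follows -∂F/∂a, b follows -∂F/∂b.
∂F/∂a = 6(a + 1)(a + 4); at a=-6 this is 60, so a decreases.
∂F/∂b = 18b(b + 1); at b=2 this is 108, so b decreases.
The a-coordinate has no critical point in that direction and runs off to infinity.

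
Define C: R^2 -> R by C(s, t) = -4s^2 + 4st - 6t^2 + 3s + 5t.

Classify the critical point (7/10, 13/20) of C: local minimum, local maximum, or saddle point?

local maximum

The Hessian of C is constant: H = [[-8, 4], [4, -12]].
det(H) = (-8)·(-12) − 4² = 80.
det(H) > 0 and tr(H) = -20 < 0, so H is negative definite and the point is a local maximum.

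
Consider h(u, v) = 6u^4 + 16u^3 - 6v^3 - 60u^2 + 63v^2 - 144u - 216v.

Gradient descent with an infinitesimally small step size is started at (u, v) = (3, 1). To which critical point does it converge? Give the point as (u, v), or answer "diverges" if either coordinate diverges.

h is separable, so gradient descent decouples: u follows -∂h/∂u, v follows -∂h/∂v.
∂h/∂u = 24(u - 2)(u + 1)(u + 3); at u=3 this is 576, so u decreases.
∂h/∂v = -18(v - 4)(v - 3); at v=1 this is -108, so v increases.
u converges to its nearest critical value 2 (a local min of the u-part); v converges to 3. The iterate converges to (2, 3).

(2, 3)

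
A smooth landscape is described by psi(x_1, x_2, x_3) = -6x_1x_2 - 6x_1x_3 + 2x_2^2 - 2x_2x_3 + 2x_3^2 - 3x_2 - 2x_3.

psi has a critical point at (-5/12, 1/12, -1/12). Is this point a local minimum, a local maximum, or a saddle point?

saddle point

The Hessian is constant: H = [[0, -6, -6], [-6, 4, -2], [-6, -2, 4]].
Leading principal minors: Δ₁ = 0, Δ₂ = -36, Δ₃ = -432.
The minors fit neither the all-positive nor the alternating-sign pattern, so H is indefinite: a saddle point.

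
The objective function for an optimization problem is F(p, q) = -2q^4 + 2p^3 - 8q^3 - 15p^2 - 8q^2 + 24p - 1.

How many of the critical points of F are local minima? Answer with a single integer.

F separates as a function of p plus a function of q, so ∇F=0 decouples.
∂F/∂p = 6(p - 4)(p - 1) = 0 at p ∈ {1, 4}; ∂F/∂q = -8q(q + 1)(q + 2) = 0 at q ∈ {-2, -1, 0}.
The Hessian is diagonal: diag(F_pp, F_qq). Second derivatives: F_pp(1)=-18, F_pp(4)=18; F_qq(-2)=-16, F_qq(-1)=8, F_qq(0)=-16.
Local minima occur where both diagonal entries positive: (4, -1). Count: 1.

1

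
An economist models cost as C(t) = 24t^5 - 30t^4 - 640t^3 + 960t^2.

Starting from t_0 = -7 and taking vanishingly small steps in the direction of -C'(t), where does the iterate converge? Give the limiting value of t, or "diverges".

diverges

C'(t) = 120t(t - 4)(t - 1)(t + 4), so C'(-7) = 221760.
Gradient descent moves in the -C' direction, i.e. t is decreasing.
There is no critical point below t=-7, and C' keeps the same sign, so the iterate runs off to −∞.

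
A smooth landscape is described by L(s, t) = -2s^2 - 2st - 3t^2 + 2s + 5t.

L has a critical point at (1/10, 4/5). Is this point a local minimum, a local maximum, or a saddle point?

local maximum

The Hessian of L is constant: H = [[-4, -2], [-2, -6]].
det(H) = (-4)·(-6) − (-2)² = 20.
det(H) > 0 and tr(H) = -10 < 0, so H is negative definite and the point is a local maximum.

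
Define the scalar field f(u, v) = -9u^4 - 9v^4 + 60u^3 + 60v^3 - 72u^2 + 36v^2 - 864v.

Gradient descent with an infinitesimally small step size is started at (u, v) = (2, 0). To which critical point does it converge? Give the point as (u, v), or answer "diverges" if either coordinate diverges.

f is separable, so gradient descent decouples: u follows -∂f/∂u, v follows -∂f/∂v.
∂f/∂u = -36u(u - 4)(u - 1); at u=2 this is 144, so u decreases.
∂f/∂v = -36(v - 4)(v - 3)(v + 2); at v=0 this is -864, so v increases.
u converges to its nearest critical value 1 (a local min of the u-part); v converges to 3. The iterate converges to (1, 3).

(1, 3)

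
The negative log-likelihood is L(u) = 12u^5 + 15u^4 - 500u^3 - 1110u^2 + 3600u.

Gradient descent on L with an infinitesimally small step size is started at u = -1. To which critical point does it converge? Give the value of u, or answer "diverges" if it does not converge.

L'(u) = 60(u - 5)(u - 1)(u + 3)(u + 4), so L'(-1) = 4320.
Gradient descent moves in the -L' direction, i.e. u is decreasing.
The nearest critical point in that direction is u = -3, where L'' = 1920 > 0 (a local minimum). The iterate converges there.

-3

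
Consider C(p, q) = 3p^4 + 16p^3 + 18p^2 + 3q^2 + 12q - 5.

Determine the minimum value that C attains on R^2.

-44

C(p,q) separates as A(p) + B(q) − 5, so its minimum is min A + min B − 5.
A'(p) = 12p(p + 1)(p + 3) vanishes at p ∈ {-3, -1, 0}; B'(q) = 6q + 12 vanishes at q ∈ {-2}.
Local minima of A (where A''>0): A(-3)=-27, A(0)=0. Local minima of B: B(-2)=-12.
So the global minimum of C is A(-3) + B(-2) − 5 = -27 − 12 − 5 = -44, attained at (-3, -2).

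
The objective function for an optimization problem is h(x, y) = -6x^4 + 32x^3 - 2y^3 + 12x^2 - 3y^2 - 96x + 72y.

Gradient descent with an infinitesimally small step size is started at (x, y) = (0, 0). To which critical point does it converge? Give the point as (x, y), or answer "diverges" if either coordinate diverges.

(1, -4)

h is separable, so gradient descent decouples: x follows -∂h/∂x, y follows -∂h/∂y.
∂h/∂x = -24(x - 4)(x - 1)(x + 1); at x=0 this is -96, so x increases.
∂h/∂y = -6(y - 3)(y + 4); at y=0 this is 72, so y decreases.
x converges to its nearest critical value 1 (a local min of the x-part); y converges to -4. The iterate converges to (1, -4).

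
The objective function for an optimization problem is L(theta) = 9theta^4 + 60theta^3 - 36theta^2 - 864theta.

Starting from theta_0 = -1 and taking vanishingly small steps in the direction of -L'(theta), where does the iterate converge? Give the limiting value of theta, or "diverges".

2

L'(theta) = 36(theta - 2)(theta + 3)(theta + 4), so L'(-1) = -648.
Gradient descent moves in the -L' direction, i.e. theta is increasing.
The nearest critical point in that direction is theta = 2, where L'' = 1080 > 0 (a local minimum). The iterate converges there.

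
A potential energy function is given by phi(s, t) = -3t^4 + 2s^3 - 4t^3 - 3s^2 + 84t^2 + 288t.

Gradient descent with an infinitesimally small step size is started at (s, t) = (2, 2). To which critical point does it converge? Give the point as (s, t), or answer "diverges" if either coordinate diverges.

(1, -2)

phi is separable, so gradient descent decouples: s follows -∂phi/∂s, t follows -∂phi/∂t.
∂phi/∂s = 6s(s - 1); at s=2 this is 12, so s decreases.
∂phi/∂t = -12(t - 4)(t + 2)(t + 3); at t=2 this is 480, so t decreases.
s converges to its nearest critical value 1 (a local min of the s-part); t converges to -2. The iterate converges to (1, -2).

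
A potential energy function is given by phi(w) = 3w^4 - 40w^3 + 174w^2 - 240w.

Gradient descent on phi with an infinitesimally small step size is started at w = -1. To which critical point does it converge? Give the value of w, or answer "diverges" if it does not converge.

1

phi'(w) = 12(w - 5)(w - 4)(w - 1), so phi'(-1) = -720.
Gradient descent moves in the -phi' direction, i.e. w is increasing.
The nearest critical point in that direction is w = 1, where phi'' = 144 > 0 (a local minimum). The iterate converges there.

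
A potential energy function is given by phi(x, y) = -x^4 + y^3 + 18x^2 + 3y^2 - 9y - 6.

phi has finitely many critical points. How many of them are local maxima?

phi separates as a function of x plus a function of y, so ∇phi=0 decouples.
∂phi/∂x = -4x(x - 3)(x + 3) = 0 at x ∈ {-3, 0, 3}; ∂phi/∂y = 3(y - 1)(y + 3) = 0 at y ∈ {-3, 1}.
The Hessian is diagonal: diag(phi_xx, phi_yy). Second derivatives: phi_xx(-3)=-72, phi_xx(0)=36, phi_xx(3)=-72; phi_yy(-3)=-12, phi_yy(1)=12.
Local maxima occur where both diagonal entries negative: (-3, -3), (3, -3). Count: 2.

2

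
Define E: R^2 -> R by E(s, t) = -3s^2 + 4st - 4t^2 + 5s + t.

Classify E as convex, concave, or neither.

E is quadratic, so its Hessian is the constant matrix H = [[-6, 4], [4, -8]].
det(H) = 32, tr(H) = -14.
det(H) > 0 and tr(H) < 0, so H is negative definite everywhere: concave.

concave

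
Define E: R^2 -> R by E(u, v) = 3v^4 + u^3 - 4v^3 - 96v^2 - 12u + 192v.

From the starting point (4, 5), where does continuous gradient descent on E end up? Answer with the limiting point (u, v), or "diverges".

(2, 4)

E is separable, so gradient descent decouples: u follows -∂E/∂u, v follows -∂E/∂v.
∂E/∂u = 3(u - 2)(u + 2); at u=4 this is 36, so u decreases.
∂E/∂v = 12(v - 4)(v - 1)(v + 4); at v=5 this is 432, so v decreases.
u converges to its nearest critical value 2 (a local min of the u-part); v converges to 4. The iterate converges to (2, 4).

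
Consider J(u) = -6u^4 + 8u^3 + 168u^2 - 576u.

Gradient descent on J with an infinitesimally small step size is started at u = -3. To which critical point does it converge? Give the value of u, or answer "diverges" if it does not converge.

J'(u) = -24(u - 3)(u - 2)(u + 4), so J'(-3) = -720.
Gradient descent moves in the -J' direction, i.e. u is increasing.
The nearest critical point in that direction is u = 2, where J'' = 144 > 0 (a local minimum). The iterate converges there.

2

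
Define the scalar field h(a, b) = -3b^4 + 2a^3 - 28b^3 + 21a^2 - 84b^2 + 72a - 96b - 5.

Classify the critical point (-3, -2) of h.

The mixed partial ∂²h/∂a∂b is 0, so the Hessian at any point is diag(h_aa, h_bb) = diag(6(2a + 7), -12(3b^2 + 14b + 14)).
At (-3, -2): H = diag(6, 24).
Both eigenvalues are positive, so H is positive definite: a local minimum.

local minimum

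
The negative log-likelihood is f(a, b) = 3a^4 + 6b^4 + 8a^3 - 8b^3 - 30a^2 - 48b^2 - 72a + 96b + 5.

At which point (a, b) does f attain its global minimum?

(2, -2)

f(a,b) separates as P(a) + Q(b) + 5, so its minimum is min P + min Q + 5.
P'(a) = 12(a - 2)(a + 1)(a + 3) vanishes at a ∈ {-3, -1, 2}; Q'(b) = 24(b - 2)(b - 1)(b + 2) vanishes at b ∈ {-2, 1, 2}.
Local minima of P (where P''>0): P(-3)=-27, P(2)=-152. Local minima of Q: Q(-2)=-224, Q(2)=32.
So the global minimum of f is P(2) + Q(-2) + 5 = -152 − 224 + 5 = -371, attained at (2, -2).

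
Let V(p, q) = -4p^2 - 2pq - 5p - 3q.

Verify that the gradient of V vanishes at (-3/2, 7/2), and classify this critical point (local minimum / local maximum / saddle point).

∇V = (-8p - 2q - 5, -2p - 3); substituting (-3/2, 7/2) gives ∇V = (0, 0), so (-3/2, 7/2) is indeed a critical point.
The Hessian of V is constant: H = [[-8, -2], [-2, 0]].
det(H) = (-8)·0 − (-2)² = -4.
Since det(H) < 0, H is indefinite and the critical point is a saddle point.

saddle point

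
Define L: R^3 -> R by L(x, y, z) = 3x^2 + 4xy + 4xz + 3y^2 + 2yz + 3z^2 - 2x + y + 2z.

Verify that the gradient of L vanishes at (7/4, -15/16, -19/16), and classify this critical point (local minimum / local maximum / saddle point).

local minimum

∇L = (6x + 4y + 4z - 2, 4x + 6y + 2z + 1, 4x + 2y + 6z + 2); substituting (7/4, -15/16, -19/16) gives ∇L = (0, 0, 0), so (7/4, -15/16, -19/16) is indeed a critical point.
The Hessian is constant: H = [[6, 4, 4], [4, 6, 2], [4, 2, 6]].
Leading principal minors: Δ₁ = 6, Δ₂ = 20, Δ₃ = 64.
All leading minors are positive, so H is positive definite: a local minimum.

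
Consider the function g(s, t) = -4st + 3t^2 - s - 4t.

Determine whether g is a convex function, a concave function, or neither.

g is quadratic, so its Hessian is the constant matrix H = [[0, -4], [-4, 6]].
det(H) = -16, tr(H) = 6.
det(H) < 0, so H is indefinite: neither convex nor concave.

neither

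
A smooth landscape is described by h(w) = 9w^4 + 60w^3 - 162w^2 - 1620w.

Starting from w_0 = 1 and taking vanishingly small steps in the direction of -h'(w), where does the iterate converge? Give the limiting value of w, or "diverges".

3

h'(w) = 36(w - 3)(w + 3)(w + 5), so h'(1) = -1728.
Gradient descent moves in the -h' direction, i.e. w is increasing.
The nearest critical point in that direction is w = 3, where h'' = 1728 > 0 (a local minimum). The iterate converges there.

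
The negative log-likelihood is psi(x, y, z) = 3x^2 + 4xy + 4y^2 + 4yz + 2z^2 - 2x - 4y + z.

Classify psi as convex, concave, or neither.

psi is quadratic, so its Hessian is the constant matrix H = [[6, 4, 0], [4, 8, 4], [0, 4, 4]].
Leading principal minors: 6, 32, 32.
All positive ⇒ H ≻ 0 ⇒ convex.

convex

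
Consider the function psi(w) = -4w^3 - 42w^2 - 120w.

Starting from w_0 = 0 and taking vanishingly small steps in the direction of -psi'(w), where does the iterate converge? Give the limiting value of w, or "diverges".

psi'(w) = -12(w + 2)(w + 5), so psi'(0) = -120.
Gradient descent moves in the -psi' direction, i.e. w is increasing.
There is no critical point above w=0, and psi' keeps the same sign, so the iterate runs off to +∞.

diverges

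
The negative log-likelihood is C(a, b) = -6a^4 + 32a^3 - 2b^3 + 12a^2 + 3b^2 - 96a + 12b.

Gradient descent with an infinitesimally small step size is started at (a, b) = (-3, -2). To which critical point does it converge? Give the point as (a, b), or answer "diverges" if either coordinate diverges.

diverges

C is separable, so gradient descent decouples: a follows -∂C/∂a, b follows -∂C/∂b.
∂C/∂a = -24(a - 4)(a - 1)(a + 1); at a=-3 this is 1344, so a decreases.
∂C/∂b = -6(b - 2)(b + 1); at b=-2 this is -24, so b increases.
The a-coordinate has no critical point in that direction and runs off to infinity.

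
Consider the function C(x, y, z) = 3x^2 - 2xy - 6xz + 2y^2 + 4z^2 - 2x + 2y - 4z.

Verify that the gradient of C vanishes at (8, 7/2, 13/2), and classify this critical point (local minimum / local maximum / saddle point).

local minimum

∇C = (6x - 2y - 6z - 2, -2x + 4y + 2, -6x + 8z - 4); substituting (8, 7/2, 13/2) gives ∇C = (0, 0, 0), so (8, 7/2, 13/2) is indeed a critical point.
The Hessian is constant: H = [[6, -2, -6], [-2, 4, 0], [-6, 0, 8]].
Leading principal minors: Δ₁ = 6, Δ₂ = 20, Δ₃ = 16.
All leading minors are positive, so H is positive definite: a local minimum.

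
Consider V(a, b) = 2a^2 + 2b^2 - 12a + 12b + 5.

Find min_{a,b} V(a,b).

-31

V(a,b) separates as P(a) + Q(b) + 5, so its minimum is min P + min Q + 5.
P'(a) = 4a - 12 vanishes at a ∈ {3}; Q'(b) = 4b + 12 vanishes at b ∈ {-3}.
Local minima of P (where P''>0): P(3)=-18. Local minima of Q: Q(-3)=-18.
So the global minimum of V is P(3) + Q(-3) + 5 = -18 − 18 + 5 = -31, attained at (3, -3).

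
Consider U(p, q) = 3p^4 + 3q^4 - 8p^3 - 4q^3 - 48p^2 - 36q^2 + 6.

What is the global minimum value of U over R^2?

U(p,q) separates as A(p) + B(q) + 6, so its minimum is min A + min B + 6.
A'(p) = 12p(p - 4)(p + 2) vanishes at p ∈ {-2, 0, 4}; B'(q) = 12q(q - 3)(q + 2) vanishes at q ∈ {-2, 0, 3}.
Local minima of A (where A''>0): A(-2)=-80, A(4)=-512. Local minima of B: B(-2)=-64, B(3)=-189.
So the global minimum of U is A(4) + B(3) + 6 = -512 − 189 + 6 = -695, attained at (4, 3).

-695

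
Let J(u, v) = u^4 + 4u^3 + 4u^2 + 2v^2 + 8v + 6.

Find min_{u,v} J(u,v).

J(u,v) separates as P(u) + Q(v) + 6, so its minimum is min P + min Q + 6.
P'(u) = 4u(u + 1)(u + 2) vanishes at u ∈ {-2, -1, 0}; Q'(v) = 4v + 8 vanishes at v ∈ {-2}.
Local minima of P (where P''>0): P(-2)=0, P(0)=0. Local minima of Q: Q(-2)=-8.
So the global minimum of J is P(-2) + Q(-2) + 6 = 0 − 8 + 6 = -2, attained at (-2, -2).

-2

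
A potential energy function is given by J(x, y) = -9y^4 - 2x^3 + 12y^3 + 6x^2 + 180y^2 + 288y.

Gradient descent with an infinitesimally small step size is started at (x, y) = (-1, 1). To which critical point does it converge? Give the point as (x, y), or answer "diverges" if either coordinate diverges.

(0, -1)

J is separable, so gradient descent decouples: x follows -∂J/∂x, y follows -∂J/∂y.
∂J/∂x = -6x(x - 2); at x=-1 this is -18, so x increases.
∂J/∂y = -36(y - 4)(y + 1)(y + 2); at y=1 this is 648, so y decreases.
x converges to its nearest critical value 0 (a local min of the x-part); y converges to -1. The iterate converges to (0, -1).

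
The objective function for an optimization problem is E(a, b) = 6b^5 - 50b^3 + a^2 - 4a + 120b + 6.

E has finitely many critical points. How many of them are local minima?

E separates as a function of a plus a function of b, so ∇E=0 decouples.
∂E/∂a = 2(a - 2) = 0 at a ∈ {2}; ∂E/∂b = 30(b - 2)(b - 1)(b + 1)(b + 2) = 0 at b ∈ {-2, -1, 1, 2}.
The Hessian is diagonal: diag(E_aa, E_bb). Second derivatives: E_aa(2)=2; E_bb(-2)=-360, E_bb(-1)=180, E_bb(1)=-180, E_bb(2)=360.
Local minima occur where both diagonal entries positive: (2, -1), (2, 2). Count: 2.

2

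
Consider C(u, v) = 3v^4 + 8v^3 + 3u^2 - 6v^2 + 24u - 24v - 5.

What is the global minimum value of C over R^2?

C(u,v) separates as P(u) + Q(v) − 5, so its minimum is min P + min Q − 5.
P'(u) = 6u + 24 vanishes at u ∈ {-4}; Q'(v) = 12(v - 1)(v + 1)(v + 2) vanishes at v ∈ {-2, -1, 1}.
Local minima of P (where P''>0): P(-4)=-48. Local minima of Q: Q(-2)=8, Q(1)=-19.
So the global minimum of C is P(-4) + Q(1) − 5 = -48 − 19 − 5 = -72, attained at (-4, 1).

-72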